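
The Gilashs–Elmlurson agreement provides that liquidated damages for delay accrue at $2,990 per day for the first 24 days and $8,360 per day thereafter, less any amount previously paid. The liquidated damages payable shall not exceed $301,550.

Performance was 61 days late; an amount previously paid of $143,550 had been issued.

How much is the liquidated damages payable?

First 24 days: 24 × $2,990 = $71,760
Remaining days: (61 − 24) × $8,360 = $309,320
Accrued per-day damages: $71,760 + $309,320 = $381,080
Less amount previously paid: $381,080 − $143,550 = $237,530
Cap at $301,550: $237,530 is within the cap, no reduction.

Liquidated damages: $237,530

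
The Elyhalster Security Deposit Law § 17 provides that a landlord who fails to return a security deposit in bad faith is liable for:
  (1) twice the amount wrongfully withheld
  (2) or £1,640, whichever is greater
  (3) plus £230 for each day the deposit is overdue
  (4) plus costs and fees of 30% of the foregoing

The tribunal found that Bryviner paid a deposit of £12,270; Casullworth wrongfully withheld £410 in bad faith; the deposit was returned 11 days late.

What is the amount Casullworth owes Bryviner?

£5,421

Doubled: 2 × £410 = £820
Minimum £1,640: £820 is below the minimum → £1,640
Late-return penalty: 11 × £230 = £2,530
Damages plus late penalty: £1,640 + £2,530 = £4,170
Costs and fees: 30% of £4,170 = £1,251
Total recovery: £4,170 + £1,251 = £5,421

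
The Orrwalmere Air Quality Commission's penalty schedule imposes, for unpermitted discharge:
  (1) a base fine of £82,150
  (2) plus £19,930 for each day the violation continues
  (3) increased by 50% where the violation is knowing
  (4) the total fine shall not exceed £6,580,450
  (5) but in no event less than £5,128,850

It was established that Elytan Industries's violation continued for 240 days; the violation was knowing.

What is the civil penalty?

£6,580,450

Per-day component: 240 × £19,930 = £4,783,200
Base plus per-day: £82,150 + £4,783,200 = £4,865,350
Enhancement: 50% of £4,865,350 = £2,432,675
Enhanced fine: £4,865,350 + £2,432,675 = £7,298,025
Cap at £6,580,450: £7,298,025 exceeds the cap → £6,580,450
Minimum £5,128,850: £6,580,450 meets the minimum, no increase.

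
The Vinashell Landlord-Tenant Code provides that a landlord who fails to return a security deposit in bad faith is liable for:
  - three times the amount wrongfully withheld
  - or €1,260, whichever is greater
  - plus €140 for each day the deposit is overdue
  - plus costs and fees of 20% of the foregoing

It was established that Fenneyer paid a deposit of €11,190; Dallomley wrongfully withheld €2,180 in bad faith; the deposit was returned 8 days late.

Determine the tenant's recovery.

€9,192

Trebled: 3 × €2,180 = €6,540
Minimum €1,260: €6,540 meets the minimum, no increase.
Late-return penalty: 8 × €140 = €1,120
Damages plus late penalty: €6,540 + €1,120 = €7,660
Costs and fees: 20% of €7,660 = €1,532
Total recovery: €7,660 + €1,532 = €9,192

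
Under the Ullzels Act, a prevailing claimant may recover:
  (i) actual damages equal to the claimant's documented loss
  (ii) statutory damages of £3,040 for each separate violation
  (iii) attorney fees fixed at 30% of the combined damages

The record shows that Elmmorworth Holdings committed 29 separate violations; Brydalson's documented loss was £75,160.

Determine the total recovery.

Statutory damages: 29 × £3,040 = £88,160
Combined damages: £75,160 + £88,160 = £163,320
Attorney fees: 30% of £163,320 = £48,996
Total recovery: £163,320 + £48,996 = £212,316

£212,316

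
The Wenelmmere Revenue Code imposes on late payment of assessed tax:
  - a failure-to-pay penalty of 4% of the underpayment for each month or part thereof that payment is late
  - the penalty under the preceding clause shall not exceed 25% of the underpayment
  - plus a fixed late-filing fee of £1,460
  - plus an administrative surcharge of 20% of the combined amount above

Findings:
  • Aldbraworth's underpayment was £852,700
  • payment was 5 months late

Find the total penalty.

£206,400

Accrued rate: 4% × 5 = 20%, capped at 25% → 20%
Failure-to-pay penalty: 20% of £852,700 = £170,540
Penalty before surcharge: £170,540 + £1,460 = £172,000
Administrative surcharge: 20% of £172,000 = £34,400
Total penalty: £172,000 + £34,400 = £206,400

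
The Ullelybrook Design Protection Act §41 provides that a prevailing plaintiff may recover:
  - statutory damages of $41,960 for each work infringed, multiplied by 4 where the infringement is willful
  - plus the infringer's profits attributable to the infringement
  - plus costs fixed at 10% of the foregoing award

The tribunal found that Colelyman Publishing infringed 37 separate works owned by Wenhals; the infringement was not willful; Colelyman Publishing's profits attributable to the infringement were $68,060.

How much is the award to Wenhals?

$1,782,638

Statutory damages: 37 × $41,960 = $1,552,520
Infringement not willful: no ×4 enhancement.
Combined award: $1,552,520 + $68,060 = $1,620,580
Costs: 10% of $1,620,580 = $162,058
Award plus costs: $1,620,580 + $162,058 = $1,782,638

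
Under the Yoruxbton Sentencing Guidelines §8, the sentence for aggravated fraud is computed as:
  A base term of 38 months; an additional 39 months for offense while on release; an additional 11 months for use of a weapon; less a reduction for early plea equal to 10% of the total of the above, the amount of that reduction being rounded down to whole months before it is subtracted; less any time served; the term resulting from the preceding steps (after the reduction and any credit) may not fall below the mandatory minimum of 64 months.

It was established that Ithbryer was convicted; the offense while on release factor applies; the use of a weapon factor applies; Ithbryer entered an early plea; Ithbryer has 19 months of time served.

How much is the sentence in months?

Sentence: 64 months

Offense while on release enhancement: +39 months
Use of a weapon enhancement: +11 months
Adjusted term: 38 months + 39 months + 11 months = 88 months
Early plea reduction: 10% of 88 months = 8 months (rounded down)
After reduction: 88 − 8 = 80 months
Less time served: 80 months − 19 months = 61 months
Minimum 64 months: 61 months is below the minimum → 64 months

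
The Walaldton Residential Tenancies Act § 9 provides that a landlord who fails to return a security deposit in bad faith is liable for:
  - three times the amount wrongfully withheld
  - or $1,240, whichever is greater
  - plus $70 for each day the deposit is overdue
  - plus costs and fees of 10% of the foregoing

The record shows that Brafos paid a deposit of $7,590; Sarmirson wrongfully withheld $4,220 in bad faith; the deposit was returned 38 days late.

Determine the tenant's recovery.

$16,852

Trebled: 3 × $4,220 = $12,660
Minimum $1,240: $12,660 meets the minimum, no increase.
Late-return penalty: 38 × $70 = $2,660
Damages plus late penalty: $12,660 + $2,660 = $15,320
Costs and fees: 10% of $15,320 = $1,532
Total recovery: $15,320 + $1,532 = $16,852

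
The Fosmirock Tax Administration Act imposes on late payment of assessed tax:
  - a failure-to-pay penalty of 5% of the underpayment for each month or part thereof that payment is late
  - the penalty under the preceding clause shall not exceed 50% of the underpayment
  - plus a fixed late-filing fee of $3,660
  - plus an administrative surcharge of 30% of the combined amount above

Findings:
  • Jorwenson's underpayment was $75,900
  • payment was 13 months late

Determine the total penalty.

$54,093

Accrued rate: 5% × 13 = 65%, capped at 50% → 50%
Failure-to-pay penalty: 50% of $75,900 = $37,950
Penalty before surcharge: $37,950 + $3,660 = $41,610
Administrative surcharge: 30% of $41,610 = $12,483
Total penalty: $41,610 + $12,483 = $54,093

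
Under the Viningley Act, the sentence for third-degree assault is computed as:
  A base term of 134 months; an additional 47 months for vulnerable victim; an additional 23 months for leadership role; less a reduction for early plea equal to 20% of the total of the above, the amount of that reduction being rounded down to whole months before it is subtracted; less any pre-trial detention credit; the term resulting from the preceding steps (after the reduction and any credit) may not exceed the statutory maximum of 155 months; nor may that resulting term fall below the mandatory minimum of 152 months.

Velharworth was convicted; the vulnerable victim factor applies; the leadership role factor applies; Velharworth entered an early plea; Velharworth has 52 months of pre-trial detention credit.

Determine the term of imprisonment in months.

152 months

Vulnerable victim enhancement: +47 months
Leadership role enhancement: +23 months
Adjusted term: 134 months + 47 months + 23 months = 204 months
Early plea reduction: 20% of 204 months = 40 months (rounded down)
After reduction: 204 − 40 = 164 months
Less pre-trial detention credit: 164 months − 52 months = 112 months
Cap at 155 months: 112 months is within the cap, no reduction.
Minimum 152 months: 112 months is below the minimum → 152 months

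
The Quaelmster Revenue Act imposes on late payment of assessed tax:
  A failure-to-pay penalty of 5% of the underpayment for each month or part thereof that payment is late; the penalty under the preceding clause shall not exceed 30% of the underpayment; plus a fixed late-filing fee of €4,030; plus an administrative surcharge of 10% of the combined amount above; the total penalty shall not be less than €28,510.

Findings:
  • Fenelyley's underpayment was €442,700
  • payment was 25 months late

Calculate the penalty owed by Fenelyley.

Accrued rate: 5% × 25 = 125%, capped at 30% → 30%
Failure-to-pay penalty: 30% of €442,700 = €132,810
Penalty before surcharge: €132,810 + €4,030 = €136,840
Administrative surcharge: 10% of €136,840 = €13,684
Total penalty: €136,840 + €13,684 = €150,524
Minimum €28,510: €150,524 meets the minimum, no increase.

€150,524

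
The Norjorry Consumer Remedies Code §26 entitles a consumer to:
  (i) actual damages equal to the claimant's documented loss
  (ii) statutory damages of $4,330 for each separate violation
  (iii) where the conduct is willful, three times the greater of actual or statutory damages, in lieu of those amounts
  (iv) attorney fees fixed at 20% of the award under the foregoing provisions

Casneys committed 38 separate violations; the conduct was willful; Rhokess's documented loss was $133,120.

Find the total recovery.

Statutory damages: 38 × $4,330 = $164,540
Greater of actual damages ($133,120) or statutory damages ($164,540): $164,540
Trebled: 3 × $164,540 = $493,620
Attorney fees: 20% of $493,620 = $98,724
Total recovery: $493,620 + $98,724 = $592,344

$592,344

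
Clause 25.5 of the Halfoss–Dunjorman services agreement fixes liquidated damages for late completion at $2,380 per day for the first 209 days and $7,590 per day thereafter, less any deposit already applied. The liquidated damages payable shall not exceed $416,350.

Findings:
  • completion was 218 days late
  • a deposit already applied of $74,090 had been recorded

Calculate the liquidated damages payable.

$416,350

First 209 days: 209 × $2,380 = $497,420
Remaining days: (218 − 209) × $7,590 = $68,310
Accrued per-day damages: $497,420 + $68,310 = $565,730
Less deposit already applied: $565,730 − $74,090 = $491,640
Cap at $416,350: $491,640 exceeds the cap → $416,350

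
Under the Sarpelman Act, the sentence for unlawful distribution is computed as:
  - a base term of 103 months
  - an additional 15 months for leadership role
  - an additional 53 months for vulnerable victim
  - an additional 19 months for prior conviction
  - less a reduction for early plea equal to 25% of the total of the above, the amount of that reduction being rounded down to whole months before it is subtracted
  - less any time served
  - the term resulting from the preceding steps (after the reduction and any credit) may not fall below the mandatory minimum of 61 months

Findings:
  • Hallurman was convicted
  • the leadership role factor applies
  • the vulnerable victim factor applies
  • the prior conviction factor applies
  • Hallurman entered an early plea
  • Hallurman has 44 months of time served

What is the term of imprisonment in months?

Sentence: 99 months

Leadership role enhancement: +15 months
Vulnerable victim enhancement: +53 months
Prior conviction enhancement: +19 months
Adjusted term: 103 months + 15 months + 53 months + 19 months = 190 months
Early plea reduction: 25% of 190 months = 47 months (rounded down)
After reduction: 190 − 47 = 143 months
Less time served: 143 months − 44 months = 99 months
Minimum 61 months: 99 months meets the minimum, no increase.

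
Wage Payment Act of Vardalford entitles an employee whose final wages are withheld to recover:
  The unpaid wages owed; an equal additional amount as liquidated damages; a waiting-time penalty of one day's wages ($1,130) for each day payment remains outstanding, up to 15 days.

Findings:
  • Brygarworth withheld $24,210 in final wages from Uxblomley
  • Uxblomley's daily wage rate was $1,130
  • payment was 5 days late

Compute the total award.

Liquidated damages (equal amount): $24,210
Penalty days: min(5, 15) = 5
Waiting-time penalty: 5 × $1,130 = $5,650
Total award: $24,210 + $24,210 + $5,650 = $54,070

$54,070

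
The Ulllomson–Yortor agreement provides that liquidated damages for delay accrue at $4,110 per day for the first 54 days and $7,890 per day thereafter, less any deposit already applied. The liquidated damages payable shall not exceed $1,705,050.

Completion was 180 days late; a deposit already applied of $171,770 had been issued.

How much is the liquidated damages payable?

$1,044,310

First 54 days: 54 × $4,110 = $221,940
Remaining days: (180 − 54) × $7,890 = $994,140
Accrued per-day damages: $221,940 + $994,140 = $1,216,080
Less deposit already applied: $1,216,080 − $171,770 = $1,044,310
Cap at $1,705,050: $1,044,310 is within the cap, no reduction.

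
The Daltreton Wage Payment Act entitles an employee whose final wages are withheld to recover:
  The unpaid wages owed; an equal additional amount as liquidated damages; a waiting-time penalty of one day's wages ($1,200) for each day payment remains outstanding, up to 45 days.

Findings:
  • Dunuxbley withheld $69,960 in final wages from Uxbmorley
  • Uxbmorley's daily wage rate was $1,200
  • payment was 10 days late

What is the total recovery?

Liquidated damages (equal amount): $69,960
Penalty days: min(10, 45) = 10
Waiting-time penalty: 10 × $1,200 = $12,000
Total award: $69,960 + $69,960 + $12,000 = $151,920

Total award: $151,920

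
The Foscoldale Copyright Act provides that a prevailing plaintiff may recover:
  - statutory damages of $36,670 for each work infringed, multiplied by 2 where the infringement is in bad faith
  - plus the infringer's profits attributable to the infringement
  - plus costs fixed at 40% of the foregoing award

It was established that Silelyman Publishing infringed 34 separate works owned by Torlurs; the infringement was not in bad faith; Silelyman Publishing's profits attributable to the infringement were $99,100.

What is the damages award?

$1,884,232

Statutory damages: 34 × $36,670 = $1,246,780
Infringement not in bad faith: no ×2 enhancement.
Combined award: $1,246,780 + $99,100 = $1,345,880
Costs: 40% of $1,345,880 = $538,352
Award plus costs: $1,345,880 + $538,352 = $1,884,232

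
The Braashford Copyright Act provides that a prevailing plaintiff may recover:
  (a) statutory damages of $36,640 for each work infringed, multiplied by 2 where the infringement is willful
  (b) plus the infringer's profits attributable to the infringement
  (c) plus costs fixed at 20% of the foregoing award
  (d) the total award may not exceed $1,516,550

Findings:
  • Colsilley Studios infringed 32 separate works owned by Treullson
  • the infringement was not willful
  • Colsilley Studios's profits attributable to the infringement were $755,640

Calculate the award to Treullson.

Award: $1,516,550

Statutory damages: 32 × $36,640 = $1,172,480
Infringement not willful: no ×2 enhancement.
Combined award: $1,172,480 + $755,640 = $1,928,120
Costs: 20% of $1,928,120 = $385,624
Award plus costs: $1,928,120 + $385,624 = $2,313,744
Cap at $1,516,550: $2,313,744 exceeds the cap → $1,516,550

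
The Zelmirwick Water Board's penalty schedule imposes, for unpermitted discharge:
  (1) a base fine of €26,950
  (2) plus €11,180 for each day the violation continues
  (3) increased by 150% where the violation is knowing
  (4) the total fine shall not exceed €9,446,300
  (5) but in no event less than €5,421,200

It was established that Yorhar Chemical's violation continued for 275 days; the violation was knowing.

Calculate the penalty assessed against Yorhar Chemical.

Per-day component: 275 × €11,180 = €3,074,500
Base plus per-day: €26,950 + €3,074,500 = €3,101,450
Enhancement: 150% of €3,101,450 = €4,652,175
Enhanced fine: €3,101,450 + €4,652,175 = €7,753,625
Cap at €9,446,300: €7,753,625 is within the cap, no reduction.
Minimum €5,421,200: €7,753,625 meets the minimum, no increase.

€7,753,625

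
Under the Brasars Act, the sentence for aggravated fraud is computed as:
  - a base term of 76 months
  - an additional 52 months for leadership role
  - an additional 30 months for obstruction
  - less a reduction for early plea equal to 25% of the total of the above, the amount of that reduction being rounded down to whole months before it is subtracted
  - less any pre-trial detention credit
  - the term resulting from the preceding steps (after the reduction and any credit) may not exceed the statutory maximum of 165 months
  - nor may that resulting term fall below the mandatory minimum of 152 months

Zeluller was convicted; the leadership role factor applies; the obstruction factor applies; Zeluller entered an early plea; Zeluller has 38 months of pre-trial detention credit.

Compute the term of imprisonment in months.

152 months

Leadership role enhancement: +52 months
Obstruction enhancement: +30 months
Adjusted term: 76 months + 52 months + 30 months = 158 months
Early plea reduction: 25% of 158 months = 39 months (rounded down)
After reduction: 158 − 39 = 119 months
Less pre-trial detention credit: 119 months − 38 months = 81 months
Cap at 165 months: 81 months is within the cap, no reduction.
Minimum 152 months: 81 months is below the minimum → 152 months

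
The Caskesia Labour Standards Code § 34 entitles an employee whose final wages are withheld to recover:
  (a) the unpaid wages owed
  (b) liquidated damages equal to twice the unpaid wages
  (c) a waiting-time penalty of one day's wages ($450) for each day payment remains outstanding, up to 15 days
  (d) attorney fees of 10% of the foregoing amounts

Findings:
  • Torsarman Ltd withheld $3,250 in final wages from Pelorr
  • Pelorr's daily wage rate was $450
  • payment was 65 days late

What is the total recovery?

$18,150

Doubled: 2 × $3,250 = $6,500
Penalty days: min(65, 15) = 15
Waiting-time penalty: 15 × $450 = $6,750
Subtotal: $3,250 + $6,500 + $6,750 = $16,500
Attorney fees: 10% of $16,500 = $1,650
Total award: $16,500 + $1,650 = $18,150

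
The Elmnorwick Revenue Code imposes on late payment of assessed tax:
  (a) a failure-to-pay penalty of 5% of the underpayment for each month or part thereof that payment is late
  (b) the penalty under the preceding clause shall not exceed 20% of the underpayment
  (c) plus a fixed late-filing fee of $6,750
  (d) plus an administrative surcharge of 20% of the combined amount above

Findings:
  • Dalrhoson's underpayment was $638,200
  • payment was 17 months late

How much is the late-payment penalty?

Accrued rate: 5% × 17 = 85%, capped at 20% → 20%
Failure-to-pay penalty: 20% of $638,200 = $127,640
Penalty before surcharge: $127,640 + $6,750 = $134,390
Administrative surcharge: 20% of $134,390 = $26,878
Total penalty: $134,390 + $26,878 = $161,268

Penalty: $161,268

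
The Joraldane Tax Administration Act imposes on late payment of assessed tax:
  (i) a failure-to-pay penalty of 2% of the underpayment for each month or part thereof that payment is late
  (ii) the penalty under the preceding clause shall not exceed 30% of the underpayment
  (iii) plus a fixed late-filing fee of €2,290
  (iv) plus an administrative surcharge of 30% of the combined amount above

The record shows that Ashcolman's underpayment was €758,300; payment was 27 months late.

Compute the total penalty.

€298,714

Accrued rate: 2% × 27 = 54%, capped at 30% → 30%
Failure-to-pay penalty: 30% of €758,300 = €227,490
Penalty before surcharge: €227,490 + €2,290 = €229,780
Administrative surcharge: 30% of €229,780 = €68,934
Total penalty: €229,780 + €68,934 = €298,714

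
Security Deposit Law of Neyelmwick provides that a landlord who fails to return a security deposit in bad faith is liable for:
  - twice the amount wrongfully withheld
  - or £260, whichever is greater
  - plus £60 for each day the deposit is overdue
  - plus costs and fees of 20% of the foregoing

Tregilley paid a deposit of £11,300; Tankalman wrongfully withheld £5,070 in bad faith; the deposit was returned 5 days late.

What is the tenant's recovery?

£12,528

Doubled: 2 × £5,070 = £10,140
Minimum £260: £10,140 meets the minimum, no increase.
Late-return penalty: 5 × £60 = £300
Damages plus late penalty: £10,140 + £300 = £10,440
Costs and fees: 20% of £10,440 = £2,088
Total recovery: £10,440 + £2,088 = £12,528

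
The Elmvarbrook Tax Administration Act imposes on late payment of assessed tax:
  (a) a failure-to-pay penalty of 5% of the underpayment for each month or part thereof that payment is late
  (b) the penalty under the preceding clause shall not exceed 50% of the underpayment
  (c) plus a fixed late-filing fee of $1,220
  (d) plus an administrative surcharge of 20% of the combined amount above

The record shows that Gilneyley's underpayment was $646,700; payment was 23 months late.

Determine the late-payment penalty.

$389,484

Accrued rate: 5% × 23 = 115%, capped at 50% → 50%
Failure-to-pay penalty: 50% of $646,700 = $323,350
Penalty before surcharge: $323,350 + $1,220 = $324,570
Administrative surcharge: 20% of $324,570 = $64,914
Total penalty: $324,570 + $64,914 = $389,484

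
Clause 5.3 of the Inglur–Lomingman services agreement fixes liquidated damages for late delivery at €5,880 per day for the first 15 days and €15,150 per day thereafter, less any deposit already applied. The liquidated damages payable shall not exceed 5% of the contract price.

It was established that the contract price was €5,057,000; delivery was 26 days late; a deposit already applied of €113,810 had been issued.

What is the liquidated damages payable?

First 15 days: 15 × €5,880 = €88,200
Remaining days: (26 − 15) × €15,150 = €166,650
Accrued per-day damages: €88,200 + €166,650 = €254,850
Less deposit already applied: €254,850 − €113,810 = €141,040
Cap: 5% of €5,057,000 = €252,850
Cap at €252,850: €141,040 is within the cap, no reduction.

Liquidated damages: €141,040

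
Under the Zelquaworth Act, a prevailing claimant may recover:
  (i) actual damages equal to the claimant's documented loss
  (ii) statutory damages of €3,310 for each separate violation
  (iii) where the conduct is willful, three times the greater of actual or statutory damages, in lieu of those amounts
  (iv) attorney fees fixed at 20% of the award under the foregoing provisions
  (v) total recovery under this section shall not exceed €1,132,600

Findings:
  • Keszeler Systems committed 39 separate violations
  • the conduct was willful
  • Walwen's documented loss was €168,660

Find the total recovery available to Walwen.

Statutory damages: 39 × €3,310 = €129,090
Greater of actual damages (€168,660) or statutory damages (€129,090): €168,660
Trebled: 3 × €168,660 = €505,980
Attorney fees: 20% of €505,980 = €101,196
Total before cap: €505,980 + €101,196 = €607,176
Cap at €1,132,600: €607,176 is within the cap, no reduction.

Total recovery: €607,176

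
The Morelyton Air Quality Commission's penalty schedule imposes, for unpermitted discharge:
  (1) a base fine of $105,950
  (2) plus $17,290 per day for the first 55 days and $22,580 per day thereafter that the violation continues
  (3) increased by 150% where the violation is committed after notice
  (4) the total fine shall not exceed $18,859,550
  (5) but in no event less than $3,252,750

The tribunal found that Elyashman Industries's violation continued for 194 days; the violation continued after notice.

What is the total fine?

$10,488,800

First 55 days: 55 × $17,290 = $950,950
Remaining days: (194 − 55) × $22,580 = $3,138,620
Per-day component: $950,950 + $3,138,620 = $4,089,570
Base plus per-day: $105,950 + $4,089,570 = $4,195,520
Enhancement: 150% of $4,195,520 = $6,293,280
Enhanced fine: $4,195,520 + $6,293,280 = $10,488,800
Cap at $18,859,550: $10,488,800 is within the cap, no reduction.
Minimum $3,252,750: $10,488,800 meets the minimum, no increase.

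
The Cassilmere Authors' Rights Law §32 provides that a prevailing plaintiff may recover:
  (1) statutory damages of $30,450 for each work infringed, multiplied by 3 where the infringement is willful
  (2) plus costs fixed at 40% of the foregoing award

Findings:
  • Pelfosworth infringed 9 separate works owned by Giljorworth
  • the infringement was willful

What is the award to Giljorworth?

$1,151,010

Statutory damages: 9 × $30,450 = $274,050
Trebled: 3 × $274,050 = $822,150
Costs: 40% of $822,150 = $328,860
Award plus costs: $822,150 + $328,860 = $1,151,010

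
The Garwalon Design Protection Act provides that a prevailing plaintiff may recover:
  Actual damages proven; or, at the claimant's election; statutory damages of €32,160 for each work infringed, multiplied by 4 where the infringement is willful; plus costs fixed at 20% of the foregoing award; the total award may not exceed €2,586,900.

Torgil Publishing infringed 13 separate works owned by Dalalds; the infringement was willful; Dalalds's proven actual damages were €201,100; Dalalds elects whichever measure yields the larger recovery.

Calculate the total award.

Statutory damages: 13 × €32,160 = €418,080
Multiplied by 4: 4 × €418,080 = €1,672,320
Greater of actual damages (€201,100) or enhanced statutory damages (€1,672,320): €1,672,320
Costs: 20% of €1,672,320 = €334,464
Award plus costs: €1,672,320 + €334,464 = €2,006,784
Cap at €2,586,900: €2,006,784 is within the cap, no reduction.

€2,006,784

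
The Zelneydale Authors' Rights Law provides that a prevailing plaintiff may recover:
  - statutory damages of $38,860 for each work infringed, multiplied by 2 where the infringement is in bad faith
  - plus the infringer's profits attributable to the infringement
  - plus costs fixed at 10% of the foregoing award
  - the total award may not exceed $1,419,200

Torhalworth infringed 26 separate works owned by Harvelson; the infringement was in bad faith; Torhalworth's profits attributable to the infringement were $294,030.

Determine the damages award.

Statutory damages: 26 × $38,860 = $1,010,360
Doubled: 2 × $1,010,360 = $2,020,720
Combined award: $2,020,720 + $294,030 = $2,314,750
Costs: 10% of $2,314,750 = $231,475
Award plus costs: $2,314,750 + $231,475 = $2,546,225
Cap at $1,419,200: $2,546,225 exceeds the cap → $1,419,200

$1,419,200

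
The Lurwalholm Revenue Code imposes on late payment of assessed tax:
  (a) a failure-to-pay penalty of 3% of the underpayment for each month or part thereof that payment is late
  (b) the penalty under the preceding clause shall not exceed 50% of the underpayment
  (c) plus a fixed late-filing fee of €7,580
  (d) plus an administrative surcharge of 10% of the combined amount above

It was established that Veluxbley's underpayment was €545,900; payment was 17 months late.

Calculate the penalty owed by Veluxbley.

€308,583

Accrued rate: 3% × 17 = 51%, capped at 50% → 50%
Failure-to-pay penalty: 50% of €545,900 = €272,950
Penalty before surcharge: €272,950 + €7,580 = €280,530
Administrative surcharge: 10% of €280,530 = €28,053
Total penalty: €280,530 + €28,053 = €308,583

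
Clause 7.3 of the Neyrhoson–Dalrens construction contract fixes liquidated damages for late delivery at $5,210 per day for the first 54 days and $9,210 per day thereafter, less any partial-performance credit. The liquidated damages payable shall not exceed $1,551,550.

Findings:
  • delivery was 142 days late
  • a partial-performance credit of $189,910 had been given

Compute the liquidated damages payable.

First 54 days: 54 × $5,210 = $281,340
Remaining days: (142 − 54) × $9,210 = $810,480
Accrued per-day damages: $281,340 + $810,480 = $1,091,820
Less partial-performance credit: $1,091,820 − $189,910 = $901,910
Cap at $1,551,550: $901,910 is within the cap, no reduction.

$901,910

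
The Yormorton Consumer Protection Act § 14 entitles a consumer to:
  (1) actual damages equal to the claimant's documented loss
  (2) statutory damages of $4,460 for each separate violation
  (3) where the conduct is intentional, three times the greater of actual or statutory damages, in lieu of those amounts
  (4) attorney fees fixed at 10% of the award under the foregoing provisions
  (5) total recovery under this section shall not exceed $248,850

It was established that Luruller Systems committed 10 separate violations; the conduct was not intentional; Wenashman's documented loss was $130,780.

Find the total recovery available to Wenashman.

Total recovery: $192,918

Statutory damages: 10 × $4,460 = $44,600
Conduct not intentional: the in-lieu enhancement does not apply.
Actual plus statutory damages: $130,780 + $44,600 = $175,380
Attorney fees: 10% of $175,380 = $17,538
Total before cap: $175,380 + $17,538 = $192,918
Cap at $248,850: $192,918 is within the cap, no reduction.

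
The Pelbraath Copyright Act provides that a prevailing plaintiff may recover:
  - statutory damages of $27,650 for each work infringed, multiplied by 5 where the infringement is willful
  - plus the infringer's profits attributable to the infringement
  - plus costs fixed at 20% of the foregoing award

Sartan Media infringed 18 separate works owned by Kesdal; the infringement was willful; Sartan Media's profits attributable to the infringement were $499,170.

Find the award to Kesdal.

$3,585,204

Statutory damages: 18 × $27,650 = $497,700
Multiplied by 5: 5 × $497,700 = $2,488,500
Combined award: $2,488,500 + $499,170 = $2,987,670
Costs: 20% of $2,987,670 = $597,534
Award plus costs: $2,987,670 + $597,534 = $3,585,204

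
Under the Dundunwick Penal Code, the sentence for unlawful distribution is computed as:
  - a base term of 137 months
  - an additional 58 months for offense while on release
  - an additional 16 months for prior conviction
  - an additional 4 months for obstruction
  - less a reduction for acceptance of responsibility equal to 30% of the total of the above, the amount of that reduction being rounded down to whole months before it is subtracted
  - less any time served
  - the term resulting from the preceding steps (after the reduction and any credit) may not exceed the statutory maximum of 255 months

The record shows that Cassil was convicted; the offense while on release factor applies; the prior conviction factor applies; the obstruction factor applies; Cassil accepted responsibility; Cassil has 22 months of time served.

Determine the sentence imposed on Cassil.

Offense while on release enhancement: +58 months
Prior conviction enhancement: +16 months
Obstruction enhancement: +4 months
Adjusted term: 137 months + 58 months + 16 months + 4 months = 215 months
Acceptance of responsibility reduction: 30% of 215 months = 64 months (rounded down)
After reduction: 215 − 64 = 151 months
Less time served: 151 months − 22 months = 129 months
Cap at 255 months: 129 months is within the cap, no reduction.

129 months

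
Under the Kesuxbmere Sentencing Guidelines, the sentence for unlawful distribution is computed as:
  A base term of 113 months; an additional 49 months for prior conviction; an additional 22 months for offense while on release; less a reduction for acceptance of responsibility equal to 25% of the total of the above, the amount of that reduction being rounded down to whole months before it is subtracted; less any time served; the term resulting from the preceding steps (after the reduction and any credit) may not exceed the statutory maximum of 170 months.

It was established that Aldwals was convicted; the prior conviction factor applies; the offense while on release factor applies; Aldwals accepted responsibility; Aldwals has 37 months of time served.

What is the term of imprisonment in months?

Prior conviction enhancement: +49 months
Offense while on release enhancement: +22 months
Adjusted term: 113 months + 49 months + 22 months = 184 months
Acceptance of responsibility reduction: 25% of 184 months = 46 months (rounded down)
After reduction: 184 − 46 = 138 months
Less time served: 138 months − 37 months = 101 months
Cap at 170 months: 101 months is within the cap, no reduction.

101 months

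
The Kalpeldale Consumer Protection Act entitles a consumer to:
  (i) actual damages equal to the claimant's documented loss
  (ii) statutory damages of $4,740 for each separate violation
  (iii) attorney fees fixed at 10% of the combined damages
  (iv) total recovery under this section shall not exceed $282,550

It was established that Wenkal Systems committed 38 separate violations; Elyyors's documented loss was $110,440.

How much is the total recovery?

Statutory damages: 38 × $4,740 = $180,120
Combined damages: $110,440 + $180,120 = $290,560
Attorney fees: 10% of $290,560 = $29,056
Total before cap: $290,560 + $29,056 = $319,616
Cap at $282,550: $319,616 exceeds the cap → $282,550

$282,550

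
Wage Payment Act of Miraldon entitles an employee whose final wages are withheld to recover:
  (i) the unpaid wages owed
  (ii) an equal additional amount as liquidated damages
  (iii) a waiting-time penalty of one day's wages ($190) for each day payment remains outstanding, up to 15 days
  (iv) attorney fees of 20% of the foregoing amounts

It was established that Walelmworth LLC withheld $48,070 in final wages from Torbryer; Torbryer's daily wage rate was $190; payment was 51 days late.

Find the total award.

$118,788

Liquidated damages (equal amount): $48,070
Penalty days: min(51, 15) = 15
Waiting-time penalty: 15 × $190 = $2,850
Subtotal: $48,070 + $48,070 + $2,850 = $98,990
Attorney fees: 20% of $98,990 = $19,798
Total award: $98,990 + $19,798 = $118,788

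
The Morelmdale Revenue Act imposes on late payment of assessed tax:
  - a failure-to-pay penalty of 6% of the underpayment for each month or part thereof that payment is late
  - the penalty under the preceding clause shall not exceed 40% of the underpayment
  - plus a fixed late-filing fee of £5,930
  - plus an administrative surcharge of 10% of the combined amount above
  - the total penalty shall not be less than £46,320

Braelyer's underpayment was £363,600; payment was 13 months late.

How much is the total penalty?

£166,507

Accrued rate: 6% × 13 = 78%, capped at 40% → 40%
Failure-to-pay penalty: 40% of £363,600 = £145,440
Penalty before surcharge: £145,440 + £5,930 = £151,370
Administrative surcharge: 10% of £151,370 = £15,137
Total penalty: £151,370 + £15,137 = £166,507
Minimum £46,320: £166,507 meets the minimum, no increase.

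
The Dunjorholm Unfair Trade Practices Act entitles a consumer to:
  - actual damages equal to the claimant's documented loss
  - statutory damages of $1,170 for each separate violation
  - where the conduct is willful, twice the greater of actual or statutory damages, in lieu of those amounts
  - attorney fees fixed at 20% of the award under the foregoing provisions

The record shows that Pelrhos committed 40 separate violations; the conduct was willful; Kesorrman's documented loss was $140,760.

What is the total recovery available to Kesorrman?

Statutory damages: 40 × $1,170 = $46,800
Greater of actual damages ($140,760) or statutory damages ($46,800): $140,760
Doubled: 2 × $140,760 = $281,520
Attorney fees: 20% of $281,520 = $56,304
Total recovery: $281,520 + $56,304 = $337,824

$337,824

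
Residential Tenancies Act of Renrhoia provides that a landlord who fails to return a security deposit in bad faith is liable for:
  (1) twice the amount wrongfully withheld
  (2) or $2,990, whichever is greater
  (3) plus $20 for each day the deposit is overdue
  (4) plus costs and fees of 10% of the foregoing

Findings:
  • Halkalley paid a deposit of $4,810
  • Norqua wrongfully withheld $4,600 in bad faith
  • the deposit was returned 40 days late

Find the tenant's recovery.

$11,000

Doubled: 2 × $4,600 = $9,200
Minimum $2,990: $9,200 meets the minimum, no increase.
Late-return penalty: 40 × $20 = $800
Damages plus late penalty: $9,200 + $800 = $10,000
Costs and fees: 10% of $10,000 = $1,000
Total recovery: $10,000 + $1,000 = $11,000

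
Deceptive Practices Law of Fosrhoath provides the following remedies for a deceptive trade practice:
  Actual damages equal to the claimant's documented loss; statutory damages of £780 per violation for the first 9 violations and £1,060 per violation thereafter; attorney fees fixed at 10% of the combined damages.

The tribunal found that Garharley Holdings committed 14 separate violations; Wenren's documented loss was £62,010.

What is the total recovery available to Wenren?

£81,763

First 9 violations: 9 × £780 = £7,020
Remaining violations: (14 − 9) × £1,060 = £5,300
Statutory damages: £7,020 + £5,300 = £12,320
Combined damages: £62,010 + £12,320 = £74,330
Attorney fees: 10% of £74,330 = £7,433
Total recovery: £74,330 + £7,433 = £81,763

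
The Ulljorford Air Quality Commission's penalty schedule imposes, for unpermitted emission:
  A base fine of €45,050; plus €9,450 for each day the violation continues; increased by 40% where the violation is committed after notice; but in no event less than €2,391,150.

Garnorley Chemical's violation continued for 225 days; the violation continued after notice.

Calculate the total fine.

€3,039,820

Per-day component: 225 × €9,450 = €2,126,250
Base plus per-day: €45,050 + €2,126,250 = €2,171,300
Enhancement: 40% of €2,171,300 = €868,520
Enhanced fine: €2,171,300 + €868,520 = €3,039,820
Minimum €2,391,150: €3,039,820 meets the minimum, no increase.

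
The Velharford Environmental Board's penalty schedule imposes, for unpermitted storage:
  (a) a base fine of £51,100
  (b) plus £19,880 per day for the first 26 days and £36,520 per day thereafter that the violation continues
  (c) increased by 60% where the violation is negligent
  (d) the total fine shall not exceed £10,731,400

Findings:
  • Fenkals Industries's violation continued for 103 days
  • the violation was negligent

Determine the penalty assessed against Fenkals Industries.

£5,408,032

First 26 days: 26 × £19,880 = £516,880
Remaining days: (103 − 26) × £36,520 = £2,812,040
Per-day component: £516,880 + £2,812,040 = £3,328,920
Base plus per-day: £51,100 + £3,328,920 = £3,380,020
Enhancement: 60% of £3,380,020 = £2,028,012
Enhanced fine: £3,380,020 + £2,028,012 = £5,408,032
Cap at £10,731,400: £5,408,032 is within the cap, no reduction.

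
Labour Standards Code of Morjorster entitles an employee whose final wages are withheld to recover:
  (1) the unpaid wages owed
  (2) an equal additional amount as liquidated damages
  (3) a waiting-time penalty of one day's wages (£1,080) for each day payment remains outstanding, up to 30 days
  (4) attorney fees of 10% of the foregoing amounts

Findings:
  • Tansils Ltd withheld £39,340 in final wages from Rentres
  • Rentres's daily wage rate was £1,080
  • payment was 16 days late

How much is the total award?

£105,556

Liquidated damages (equal amount): £39,340
Penalty days: min(16, 30) = 16
Waiting-time penalty: 16 × £1,080 = £17,280
Subtotal: £39,340 + £39,340 + £17,280 = £95,960
Attorney fees: 10% of £95,960 = £9,596
Total award: £95,960 + £9,596 = £105,556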